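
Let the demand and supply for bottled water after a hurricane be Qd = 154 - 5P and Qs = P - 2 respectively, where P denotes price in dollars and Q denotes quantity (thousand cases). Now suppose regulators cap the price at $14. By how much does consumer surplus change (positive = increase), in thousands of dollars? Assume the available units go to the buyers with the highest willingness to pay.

129.6

Equilibrium: 154 - 5P = P - 2, so 156 = 6P and P* = 26, Q* = 24.
Because the ceiling (14) lies below the market-clearing price, it is binding.
At P = 14: Qd = 154 - 5·14 = 84 and Qs = 14 - 2 = 12.
Consumer surplus without the control is ½ · (30.8 - 26) · 24 = 57.6.
With the ceiling, 12 units are sold at 14 (assume they go to the highest-value buyers). The demand price at Q = 12 is 28.4, so CS = ½ · [(30.8 - 14) + (28.4 - 14)] · 12 = 187.2.
Change in consumer surplus = 187.2 - 57.6 = 129.6.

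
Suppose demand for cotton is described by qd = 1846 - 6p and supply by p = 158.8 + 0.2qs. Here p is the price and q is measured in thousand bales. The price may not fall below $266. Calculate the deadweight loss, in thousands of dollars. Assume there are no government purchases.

Rearranging supply gives qs = 5p - 794. Without the control the market clears where 1846 - 6p = 5p - 794, i.e. p* = 240 and q* = 406.
The floor of 266 is above the equilibrium price 240, so it binds.
At p = 266: qd = 1846 - 6·266 = 250 and qs = 5·266 - 794 = 536.
Quantity traded falls to 250. At q = 250 the demand price is (1846 - 250)/6 = 266 and the supply price is (794 + 250)/5 = 208.8.
Deadweight loss = ½ · (266 - 208.8) · (406 - 250) = ½ · 57.2 · 156 = 4461.6.

4461.6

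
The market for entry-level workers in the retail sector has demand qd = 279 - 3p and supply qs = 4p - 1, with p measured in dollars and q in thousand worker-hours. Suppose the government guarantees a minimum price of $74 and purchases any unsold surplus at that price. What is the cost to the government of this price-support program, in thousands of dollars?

17612

Setting quantity demanded equal to quantity supplied, 279 - 3p = 4p - 1, gives p* = 40 and q* = 159.
Because the floor (74) lies above the market-clearing price, it is binding.
At p = 74: qd = 279 - 3·74 = 57 and qs = 4·74 - 1 = 295.
Surplus = qs - qd = 238.
Government expenditure = surplus × support price = 238 × 74 = 17612.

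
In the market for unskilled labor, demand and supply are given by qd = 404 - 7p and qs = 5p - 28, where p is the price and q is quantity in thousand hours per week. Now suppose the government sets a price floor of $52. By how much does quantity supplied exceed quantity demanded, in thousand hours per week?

Without the control the market clears where 404 - 7p = 5p - 28, i.e. p* = 36 and q* = 152.
Because the floor (52) lies above the market-clearing price, it is binding.
At p = 52: qd = 404 - 7·52 = 40 and qs = 5·52 - 28 = 232.
Surplus = qs - qd = 232 - 40 = 192.

192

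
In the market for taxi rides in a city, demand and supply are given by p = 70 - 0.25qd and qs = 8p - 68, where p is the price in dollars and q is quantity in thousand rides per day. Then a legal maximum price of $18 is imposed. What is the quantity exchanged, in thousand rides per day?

Rearranging demand gives qd = 280 - 4p. Without the control the market clears where 280 - 4p = 8p - 68, i.e. p* = 29 and q* = 164.
Because the ceiling (18) lies below the market-clearing price, it is binding.
At p = 18: qd = 280 - 4·18 = 208 and qs = 8·18 - 68 = 76.
The quantity actually transacted is the short side, supply: 76.

76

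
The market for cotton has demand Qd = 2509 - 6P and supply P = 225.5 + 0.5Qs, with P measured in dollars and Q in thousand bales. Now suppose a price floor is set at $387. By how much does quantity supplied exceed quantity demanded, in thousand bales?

136

Rearranging supply gives Qs = 2P - 451. Equilibrium: 2509 - 6P = 2P - 451, so 2960 = 8P and P* = 370, Q* = 289.
Since 387 > 370, the floor is binding.
At P = 387: Qd = 2509 - 6·387 = 187 and Qs = 2·387 - 451 = 323.
Surplus = Qs - Qd = 323 - 187 = 136.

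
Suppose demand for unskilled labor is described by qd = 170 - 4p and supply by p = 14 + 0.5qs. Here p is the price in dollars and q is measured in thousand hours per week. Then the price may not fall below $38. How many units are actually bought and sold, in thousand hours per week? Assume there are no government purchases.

18

Rearranging supply gives qs = 2p - 28. Setting quantity demanded equal to quantity supplied, 170 - 4p = 2p - 28, gives p* = 33 and q* = 38.
The floor of 38 is above the equilibrium price 33, so it binds.
At p = 38: qd = 170 - 4·38 = 18 and qs = 2·38 - 28 = 48.
The quantity actually transacted is the short side, demand: 18.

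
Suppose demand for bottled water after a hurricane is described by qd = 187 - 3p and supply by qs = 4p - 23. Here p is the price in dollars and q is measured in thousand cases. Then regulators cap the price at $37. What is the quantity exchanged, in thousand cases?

97

Without the control the market clears where 187 - 3p = 4p - 23, i.e. p* = 30 and q* = 97.
The ceiling of 37 is above the equilibrium price 30, so it is not binding; the market clears at p* = 30, q* = 97.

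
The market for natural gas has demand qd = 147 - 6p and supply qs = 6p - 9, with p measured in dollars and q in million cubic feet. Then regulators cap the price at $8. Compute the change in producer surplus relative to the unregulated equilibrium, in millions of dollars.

Setting quantity demanded equal to quantity supplied, 147 - 6p = 6p - 9, gives p* = 13 and q* = 69.
The ceiling of 8 is below the equilibrium price 13, so it binds.
At p = 8: qd = 147 - 6·8 = 99 and qs = 6·8 - 9 = 39.
Producer surplus without the control is ½ · (13 - 1.5) · 69 = 396.75.
With the ceiling, producers sell 39 units at 8, so PS = ½ · (8 - 1.5) · 39 = 126.75.
Change in producer surplus = 126.75 - 396.75 = -270.

-270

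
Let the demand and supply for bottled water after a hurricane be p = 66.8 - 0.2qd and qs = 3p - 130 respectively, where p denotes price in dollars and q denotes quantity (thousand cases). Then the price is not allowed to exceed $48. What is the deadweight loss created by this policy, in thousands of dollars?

Rearranging demand gives qd = 334 - 5p. In a free market, 334 - 5p = 3p - 130 gives the equilibrium p* = 58, q* = 44.
Because the ceiling (48) lies below the market-clearing price, it is binding.
At p = 48: qd = 334 - 5·48 = 94 and qs = 3·48 - 130 = 14.
Quantity traded falls to 14. At q = 14 the demand price is (334 - 14)/5 = 64 and the supply price is (130 + 14)/3 = 48.
Deadweight loss = ½ · (64 - 48) · (44 - 14) = ½ · 16 · 30 = 240.

240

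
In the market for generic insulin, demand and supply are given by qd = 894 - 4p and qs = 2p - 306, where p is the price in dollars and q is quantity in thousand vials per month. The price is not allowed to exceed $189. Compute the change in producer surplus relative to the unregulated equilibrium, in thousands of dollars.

Equilibrium: 894 - 4p = 2p - 306, so 1200 = 6p and p* = 200, q* = 94.
Since 189 < 200, the ceiling is binding.
At p = 189: qd = 894 - 4·189 = 138 and qs = 2·189 - 306 = 72.
Producer surplus without the control is ½ · (200 - 153) · 94 = 2209.
With the ceiling, producers sell 72 units at 189, so PS = ½ · (189 - 153) · 72 = 1296.
Change in producer surplus = 1296 - 2209 = -913.

-913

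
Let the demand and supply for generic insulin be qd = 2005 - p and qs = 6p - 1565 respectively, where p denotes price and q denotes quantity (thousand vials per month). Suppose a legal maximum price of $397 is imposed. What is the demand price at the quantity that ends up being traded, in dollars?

1188

Equilibrium: 2005 - p = 6p - 1565, so 3570 = 7p and p* = 510, q* = 1495.
Since 397 < 510, the ceiling is binding.
At p = 397: qd = 2005 - 397 = 1608 and qs = 6·397 - 1565 = 817.
Only 817 units reach the market. On the demand curve, the marginal buyer's willingness to pay at q = 817 is (2005 - 817) = 1188.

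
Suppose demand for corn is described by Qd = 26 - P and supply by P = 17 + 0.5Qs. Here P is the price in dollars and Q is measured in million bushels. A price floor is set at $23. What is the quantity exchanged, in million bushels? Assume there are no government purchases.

Rearranging supply gives Qs = 2P - 34. Setting quantity demanded equal to quantity supplied, 26 - P = 2P - 34, gives P* = 20 and Q* = 6.
Since 23 > 20, the floor is binding.
At P = 23: Qd = 26 - 23 = 3 and Qs = 2·23 - 34 = 12.
The quantity actually transacted is the short side, demand: 3.

3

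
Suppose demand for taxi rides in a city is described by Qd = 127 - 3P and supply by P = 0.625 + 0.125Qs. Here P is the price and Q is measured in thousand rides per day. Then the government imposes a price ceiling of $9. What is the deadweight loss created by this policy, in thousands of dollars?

132

Rearranging supply gives Qs = 8P - 5. Setting quantity demanded equal to quantity supplied, 127 - 3P = 8P - 5, gives P* = 12 and Q* = 91.
The ceiling of 9 is below the equilibrium price 12, so it binds.
At P = 9: Qd = 127 - 3·9 = 100 and Qs = 8·9 - 5 = 67.
Quantity traded falls to 67. At Q = 67 the demand price is (127 - 67)/3 = 20 and the supply price is (5 + 67)/8 = 9.
Deadweight loss = ½ · (20 - 9) · (91 - 67) = ½ · 11 · 24 = 132.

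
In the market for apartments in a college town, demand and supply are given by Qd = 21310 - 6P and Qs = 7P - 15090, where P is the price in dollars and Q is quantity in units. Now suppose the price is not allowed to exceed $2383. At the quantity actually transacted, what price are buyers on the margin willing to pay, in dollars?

3286.5

In a free market, 21310 - 6P = 7P - 15090 gives the equilibrium P* = 2800, Q* = 4510.
Because the ceiling (2383) lies below the market-clearing price, it is binding.
At P = 2383: Qd = 21310 - 6·2383 = 7012 and Qs = 7·2383 - 15090 = 1591.
Only 1591 units reach the market. On the demand curve, the marginal buyer's willingness to pay at Q = 1591 is (21310 - 1591)/6 = 3286.5.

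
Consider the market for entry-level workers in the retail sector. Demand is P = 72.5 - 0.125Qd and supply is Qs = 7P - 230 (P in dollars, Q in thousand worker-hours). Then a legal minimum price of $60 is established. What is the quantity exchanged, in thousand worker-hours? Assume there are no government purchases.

Rearranging demand gives Qd = 580 - 8P. Without the control the market clears where 580 - 8P = 7P - 230, i.e. P* = 54 and Q* = 148.
Because the floor (60) lies above the market-clearing price, it is binding.
At P = 60: Qd = 580 - 8·60 = 100 and Qs = 7·60 - 230 = 190.
The quantity actually transacted is the short side, demand: 100.

100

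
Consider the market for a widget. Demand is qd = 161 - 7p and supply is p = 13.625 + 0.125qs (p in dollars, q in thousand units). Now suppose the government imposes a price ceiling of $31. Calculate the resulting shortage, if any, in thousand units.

0

Rearranging supply gives qs = 8p - 109. Without the control the market clears where 161 - 7p = 8p - 109, i.e. p* = 18 and q* = 35.
The ceiling of 31 is above the equilibrium price 18, so it is not binding; the market clears at p* = 18, q* = 35.
Since the control does not bind, there is no shortage.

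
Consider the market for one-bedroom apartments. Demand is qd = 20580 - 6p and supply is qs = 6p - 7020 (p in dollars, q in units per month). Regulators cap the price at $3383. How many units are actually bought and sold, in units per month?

6780

In a free market, 20580 - 6p = 6p - 7020 gives the equilibrium p* = 2300, q* = 6780.
Since 3383 is above p* = 2300, the ceiling does not bind and the free-market outcome prevails.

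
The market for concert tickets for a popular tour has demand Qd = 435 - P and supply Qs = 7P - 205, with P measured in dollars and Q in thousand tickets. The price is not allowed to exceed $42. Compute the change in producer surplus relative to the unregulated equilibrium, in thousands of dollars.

-8436

Setting quantity demanded equal to quantity supplied, 435 - P = 7P - 205, gives P* = 80 and Q* = 355.
Because the ceiling (42) lies below the market-clearing price, it is binding.
At P = 42: Qd = 435 - 42 = 393 and Qs = 7·42 - 205 = 89.
Producer surplus without the control is ½ · (80 - 205/7) · 355 = 126025/14.
With the ceiling, producers sell 89 units at 42, so PS = ½ · (42 - 205/7) · 89 = 7921/14.
Change in producer surplus = 7921/14 - 126025/14 = -8436.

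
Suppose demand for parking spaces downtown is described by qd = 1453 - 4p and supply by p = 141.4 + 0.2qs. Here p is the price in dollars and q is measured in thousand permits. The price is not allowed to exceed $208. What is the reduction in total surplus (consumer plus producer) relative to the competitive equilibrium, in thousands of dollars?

Rearranging supply gives qs = 5p - 707. Equilibrium: 1453 - 4p = 5p - 707, so 2160 = 9p and p* = 240, q* = 493.
The ceiling of 208 is below the equilibrium price 240, so it binds.
At p = 208: qd = 1453 - 4·208 = 621 and qs = 5·208 - 707 = 333.
Quantity traded falls to 333. At q = 333 the demand price is (1453 - 333)/4 = 280 and the supply price is (707 + 333)/5 = 208.
Deadweight loss = ½ · (280 - 208) · (493 - 333) = ½ · 72 · 160 = 5760.

5760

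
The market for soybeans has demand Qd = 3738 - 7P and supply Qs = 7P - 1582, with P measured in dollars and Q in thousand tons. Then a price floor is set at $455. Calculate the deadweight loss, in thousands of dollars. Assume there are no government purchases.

39375

Without the control the market clears where 3738 - 7P = 7P - 1582, i.e. P* = 380 and Q* = 1078.
Because the floor (455) lies above the market-clearing price, it is binding.
At P = 455: Qd = 3738 - 7·455 = 553 and Qs = 7·455 - 1582 = 1603.
Quantity traded falls to 553. At Q = 553 the demand price is (3738 - 553)/7 = 455 and the supply price is (1582 + 553)/7 = 305.
Deadweight loss = ½ · (455 - 305) · (1078 - 553) = ½ · 150 · 525 = 39375.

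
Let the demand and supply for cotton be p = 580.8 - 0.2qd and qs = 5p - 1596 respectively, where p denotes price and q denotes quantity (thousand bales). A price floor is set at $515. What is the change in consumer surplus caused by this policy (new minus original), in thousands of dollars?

-31947.5

Rearranging demand gives qd = 2904 - 5p. In a free market, 2904 - 5p = 5p - 1596 gives the equilibrium p* = 450, q* = 654.
Since 515 > 450, the floor is binding.
At p = 515: qd = 2904 - 5·515 = 329 and qs = 5·515 - 1596 = 979.
Consumer surplus without the control is ½ · (580.8 - 450) · 654 = 42771.6.
With the floor, consumers buy 329 units at 515, so CS = ½ · (580.8 - 515) · 329 = 10824.1.
Change in consumer surplus = 10824.1 - 42771.6 = -31947.5.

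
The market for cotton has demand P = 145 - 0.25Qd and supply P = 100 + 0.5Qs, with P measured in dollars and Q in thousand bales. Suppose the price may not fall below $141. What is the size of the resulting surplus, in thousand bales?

Rearranging demand gives Qd = 580 - 4P; rearranging supply gives Qs = 2P - 200. Without the control the market clears where 580 - 4P = 2P - 200, i.e. P* = 130 and Q* = 60.
Since 141 > 130, the floor is binding.
At P = 141: Qd = 580 - 4·141 = 16 and Qs = 2·141 - 200 = 82.
Surplus = Qs - Qd = 82 - 16 = 66.

66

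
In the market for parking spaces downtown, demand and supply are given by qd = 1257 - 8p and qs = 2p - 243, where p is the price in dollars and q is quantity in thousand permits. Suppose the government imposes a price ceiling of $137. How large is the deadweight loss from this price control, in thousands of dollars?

Without the control the market clears where 1257 - 8p = 2p - 243, i.e. p* = 150 and q* = 57.
The ceiling of 137 is below the equilibrium price 150, so it binds.
At p = 137: qd = 1257 - 8·137 = 161 and qs = 2·137 - 243 = 31.
Quantity traded falls to 31. At q = 31 the demand price is (1257 - 31)/8 = 153.25 and the supply price is (243 + 31)/2 = 137.
Deadweight loss = ½ · (153.25 - 137) · (57 - 31) = ½ · 16.25 · 26 = 211.25.

211.25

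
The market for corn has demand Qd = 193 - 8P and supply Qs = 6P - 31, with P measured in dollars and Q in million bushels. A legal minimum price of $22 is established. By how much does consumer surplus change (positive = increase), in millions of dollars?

-246

Equilibrium: 193 - 8P = 6P - 31, so 224 = 14P and P* = 16, Q* = 65.
The floor of 22 is above the equilibrium price 16, so it binds.
At P = 22: Qd = 193 - 8·22 = 17 and Qs = 6·22 - 31 = 101.
Consumer surplus without the control is ½ · (24.125 - 16) · 65 = 264.0625.
With the floor, consumers buy 17 units at 22, so CS = ½ · (24.125 - 22) · 17 = 18.0625.
Change in consumer surplus = 18.0625 - 264.0625 = -246.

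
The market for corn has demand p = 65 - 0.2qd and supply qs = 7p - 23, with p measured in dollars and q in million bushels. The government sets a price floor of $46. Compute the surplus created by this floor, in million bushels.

Rearranging demand gives qd = 325 - 5p. In a free market, 325 - 5p = 7p - 23 gives the equilibrium p* = 29, q* = 180.
The floor of 46 is above the equilibrium price 29, so it binds.
At p = 46: qd = 325 - 5·46 = 95 and qs = 7·46 - 23 = 299.
Surplus = qs - qd = 299 - 95 = 204.

204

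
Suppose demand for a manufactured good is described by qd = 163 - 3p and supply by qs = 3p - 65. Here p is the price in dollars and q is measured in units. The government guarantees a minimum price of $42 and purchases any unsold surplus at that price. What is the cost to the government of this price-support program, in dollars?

Equilibrium: 163 - 3p = 3p - 65, so 228 = 6p and p* = 38, q* = 49.
The floor of 42 is above the equilibrium price 38, so it binds.
At p = 42: qd = 163 - 3·42 = 37 and qs = 3·42 - 65 = 61.
Surplus = qs - qd = 24.
Government expenditure = surplus × support price = 24 × 42 = 1008.

1008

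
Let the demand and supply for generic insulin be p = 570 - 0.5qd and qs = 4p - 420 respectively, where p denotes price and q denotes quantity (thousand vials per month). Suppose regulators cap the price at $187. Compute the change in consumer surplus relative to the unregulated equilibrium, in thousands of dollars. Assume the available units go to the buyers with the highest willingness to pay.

Rearranging demand gives qd = 1140 - 2p. Equilibrium: 1140 - 2p = 4p - 420, so 1560 = 6p and p* = 260, q* = 620.
Because the ceiling (187) lies below the market-clearing price, it is binding.
At p = 187: qd = 1140 - 2·187 = 766 and qs = 4·187 - 420 = 328.
Consumer surplus without the control is ½ · (570 - 260) · 620 = 96100.
With the ceiling, 328 units are sold at 187 (assume they go to the highest-value buyers). The demand price at q = 328 is 406, so CS = ½ · [(570 - 187) + (406 - 187)] · 328 = 98728.
Change in consumer surplus = 98728 - 96100 = 2628.

2628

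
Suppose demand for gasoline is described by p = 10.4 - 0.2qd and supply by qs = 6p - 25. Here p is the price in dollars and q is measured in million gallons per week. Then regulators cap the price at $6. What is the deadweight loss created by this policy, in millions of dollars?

Rearranging demand gives qd = 52 - 5p. Without the control the market clears where 52 - 5p = 6p - 25, i.e. p* = 7 and q* = 17.
The ceiling of 6 is below the equilibrium price 7, so it binds.
At p = 6: qd = 52 - 5·6 = 22 and qs = 6·6 - 25 = 11.
Quantity traded falls to 11. At q = 11 the demand price is (52 - 11)/5 = 8.2 and the supply price is (25 + 11)/6 = 6.
Deadweight loss = ½ · (8.2 - 6) · (17 - 11) = ½ · 2.2 · 6 = 6.6.

6.6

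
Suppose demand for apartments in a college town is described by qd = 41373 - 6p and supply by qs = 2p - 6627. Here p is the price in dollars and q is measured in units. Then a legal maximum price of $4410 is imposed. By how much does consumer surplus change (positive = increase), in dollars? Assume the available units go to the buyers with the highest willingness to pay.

Setting quantity demanded equal to quantity supplied, 41373 - 6p = 2p - 6627, gives p* = 6000 and q* = 5373.
The ceiling of 4410 is below the equilibrium price 6000, so it binds.
At p = 4410: qd = 41373 - 6·4410 = 14913 and qs = 2·4410 - 6627 = 2193.
Consumer surplus without the control is ½ · (6895.5 - 6000) · 5373 = 2405760.75.
With the ceiling, 2193 units are sold at 4410 (assume they go to the highest-value buyers). The demand price at q = 2193 is 6530, so CS = ½ · [(6895.5 - 4410) + (6530 - 4410)] · 2193 = 5049930.75.
Change in consumer surplus = 5049930.75 - 2405760.75 = 2644170.

2644170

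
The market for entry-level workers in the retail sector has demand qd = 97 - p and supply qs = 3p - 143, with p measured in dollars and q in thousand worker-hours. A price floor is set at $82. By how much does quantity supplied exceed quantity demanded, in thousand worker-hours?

88

In a free market, 97 - p = 3p - 143 gives the equilibrium p* = 60, q* = 37.
The floor of 82 is above the equilibrium price 60, so it binds.
At p = 82: qd = 97 - 82 = 15 and qs = 3·82 - 143 = 103.
Surplus = qs - qd = 103 - 15 = 88.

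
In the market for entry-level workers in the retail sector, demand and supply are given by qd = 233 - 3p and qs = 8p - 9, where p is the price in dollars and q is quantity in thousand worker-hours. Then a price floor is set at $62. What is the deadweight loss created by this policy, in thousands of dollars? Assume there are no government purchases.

3300

Setting quantity demanded equal to quantity supplied, 233 - 3p = 8p - 9, gives p* = 22 and q* = 167.
The floor of 62 is above the equilibrium price 22, so it binds.
At p = 62: qd = 233 - 3·62 = 47 and qs = 8·62 - 9 = 487.
Quantity traded falls to 47. At q = 47 the demand price is (233 - 47)/3 = 62 and the supply price is (9 + 47)/8 = 7.
Deadweight loss = ½ · (62 - 7) · (167 - 47) = ½ · 55 · 120 = 3300.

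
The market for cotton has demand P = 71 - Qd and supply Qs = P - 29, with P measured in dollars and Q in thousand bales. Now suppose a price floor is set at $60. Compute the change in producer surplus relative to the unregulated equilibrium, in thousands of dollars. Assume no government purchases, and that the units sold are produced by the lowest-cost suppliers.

60

Rearranging demand gives Qd = 71 - P. In a free market, 71 - P = P - 29 gives the equilibrium P* = 50, Q* = 21.
Since 60 > 50, the floor is binding.
At P = 60: Qd = 71 - 60 = 11 and Qs = 60 - 29 = 31.
Producer surplus without the control is ½ · (50 - 29) · 21 = 220.5.
With the floor, 11 units are sold at 60. The supply price at Q = 11 is 40, so PS = ½ · [(60 - 29) + (60 - 40)] · 11 = 280.5.
Change in producer surplus = 280.5 - 220.5 = 60.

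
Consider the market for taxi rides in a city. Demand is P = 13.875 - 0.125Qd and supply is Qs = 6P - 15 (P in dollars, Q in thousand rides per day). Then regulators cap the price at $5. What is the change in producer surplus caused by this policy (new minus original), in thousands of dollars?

Rearranging demand gives Qd = 111 - 8P. Equilibrium: 111 - 8P = 6P - 15, so 126 = 14P and P* = 9, Q* = 39.
Because the ceiling (5) lies below the market-clearing price, it is binding.
At P = 5: Qd = 111 - 8·5 = 71 and Qs = 6·5 - 15 = 15.
Producer surplus without the control is ½ · (9 - 2.5) · 39 = 126.75.
With the ceiling, producers sell 15 units at 5, so PS = ½ · (5 - 2.5) · 15 = 18.75.
Change in producer surplus = 18.75 - 126.75 = -108.

-108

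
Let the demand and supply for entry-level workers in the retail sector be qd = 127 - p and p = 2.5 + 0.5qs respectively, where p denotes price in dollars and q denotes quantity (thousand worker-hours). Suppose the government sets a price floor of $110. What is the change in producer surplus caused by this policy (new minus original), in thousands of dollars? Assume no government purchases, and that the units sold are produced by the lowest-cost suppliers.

Rearranging supply gives qs = 2p - 5. Without the control the market clears where 127 - p = 2p - 5, i.e. p* = 44 and q* = 83.
Because the floor (110) lies above the market-clearing price, it is binding.
At p = 110: qd = 127 - 110 = 17 and qs = 2·110 - 5 = 215.
Producer surplus without the control is ½ · (44 - 2.5) · 83 = 1722.25.
With the floor, 17 units are sold at 110. The supply price at q = 17 is 11, so PS = ½ · [(110 - 2.5) + (110 - 11)] · 17 = 1755.25.
Change in producer surplus = 1755.25 - 1722.25 = 33.

33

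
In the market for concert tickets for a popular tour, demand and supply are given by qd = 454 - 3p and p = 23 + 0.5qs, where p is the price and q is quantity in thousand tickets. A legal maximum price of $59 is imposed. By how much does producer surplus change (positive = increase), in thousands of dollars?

-4633

Rearranging supply gives qs = 2p - 46. Equilibrium: 454 - 3p = 2p - 46, so 500 = 5p and p* = 100, q* = 154.
Because the ceiling (59) lies below the market-clearing price, it is binding.
At p = 59: qd = 454 - 3·59 = 277 and qs = 2·59 - 46 = 72.
Producer surplus without the control is ½ · (100 - 23) · 154 = 5929.
With the ceiling, producers sell 72 units at 59, so PS = ½ · (59 - 23) · 72 = 1296.
Change in producer surplus = 1296 - 5929 = -4633.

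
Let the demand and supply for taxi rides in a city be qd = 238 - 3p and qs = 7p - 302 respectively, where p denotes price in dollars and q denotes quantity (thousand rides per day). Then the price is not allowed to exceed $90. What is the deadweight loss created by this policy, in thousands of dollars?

0

Equilibrium: 238 - 3p = 7p - 302, so 540 = 10p and p* = 54, q* = 76.
Since 90 is above p* = 54, the ceiling does not bind and the free-market outcome prevails.
Since the control does not bind, no trades are prevented and deadweight loss is zero.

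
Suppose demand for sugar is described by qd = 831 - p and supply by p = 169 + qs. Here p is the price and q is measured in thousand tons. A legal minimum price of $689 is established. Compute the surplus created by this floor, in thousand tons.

378

Rearranging supply gives qs = p - 169. In a free market, 831 - p = p - 169 gives the equilibrium p* = 500, q* = 331.
The floor of 689 is above the equilibrium price 500, so it binds.
At p = 689: qd = 831 - 689 = 142 and qs = 689 - 169 = 520.
Surplus = qs - qd = 520 - 142 = 378.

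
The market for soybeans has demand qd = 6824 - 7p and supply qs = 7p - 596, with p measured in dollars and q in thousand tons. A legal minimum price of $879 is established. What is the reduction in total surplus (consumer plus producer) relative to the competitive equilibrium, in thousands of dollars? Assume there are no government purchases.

852607

In a free market, 6824 - 7p = 7p - 596 gives the equilibrium p* = 530, q* = 3114.
The floor of 879 is above the equilibrium price 530, so it binds.
At p = 879: qd = 6824 - 7·879 = 671 and qs = 7·879 - 596 = 5557.
Quantity traded falls to 671. At q = 671 the demand price is (6824 - 671)/7 = 879 and the supply price is (596 + 671)/7 = 181.
Deadweight loss = ½ · (879 - 181) · (3114 - 671) = ½ · 698 · 2443 = 852607.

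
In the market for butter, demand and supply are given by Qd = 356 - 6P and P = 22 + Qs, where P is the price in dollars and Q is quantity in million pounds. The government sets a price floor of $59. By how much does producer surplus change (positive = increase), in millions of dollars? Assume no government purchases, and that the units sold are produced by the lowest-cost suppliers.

Rearranging supply gives Qs = P - 22. Equilibrium: 356 - 6P = P - 22, so 378 = 7P and P* = 54, Q* = 32.
Since 59 > 54, the floor is binding.
At P = 59: Qd = 356 - 6·59 = 2 and Qs = 59 - 22 = 37.
Producer surplus without the control is ½ · (54 - 22) · 32 = 512.
With the floor, 2 units are sold at 59. The supply price at Q = 2 is 24, so PS = ½ · [(59 - 22) + (59 - 24)] · 2 = 72.
Change in producer surplus = 72 - 512 = -440.

-440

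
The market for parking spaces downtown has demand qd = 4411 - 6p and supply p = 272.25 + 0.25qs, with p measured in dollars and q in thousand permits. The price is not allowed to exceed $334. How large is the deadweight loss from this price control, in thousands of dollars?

Rearranging supply gives qs = 4p - 1089. Without the control the market clears where 4411 - 6p = 4p - 1089, i.e. p* = 550 and q* = 1111.
Because the ceiling (334) lies below the market-clearing price, it is binding.
At p = 334: qd = 4411 - 6·334 = 2407 and qs = 4·334 - 1089 = 247.
Quantity traded falls to 247. At q = 247 the demand price is (4411 - 247)/6 = 694 and the supply price is (1089 + 247)/4 = 334.
Deadweight loss = ½ · (694 - 334) · (1111 - 247) = ½ · 360 · 864 = 155520.

155520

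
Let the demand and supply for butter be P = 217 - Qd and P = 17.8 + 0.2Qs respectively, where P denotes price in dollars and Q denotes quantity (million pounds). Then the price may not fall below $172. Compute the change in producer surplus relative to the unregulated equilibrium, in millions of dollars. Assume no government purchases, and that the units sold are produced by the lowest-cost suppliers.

3980.9

Rearranging demand gives Qd = 217 - P; rearranging supply gives Qs = 5P - 89. In a free market, 217 - P = 5P - 89 gives the equilibrium P* = 51, Q* = 166.
Since 172 > 51, the floor is binding.
At P = 172: Qd = 217 - 172 = 45 and Qs = 5·172 - 89 = 771.
Producer surplus without the control is ½ · (51 - 17.8) · 166 = 2755.6.
With the floor, 45 units are sold at 172. The supply price at Q = 45 is 26.8, so PS = ½ · [(172 - 17.8) + (172 - 26.8)] · 45 = 6736.5.
Change in producer surplus = 6736.5 - 2755.6 = 3980.9.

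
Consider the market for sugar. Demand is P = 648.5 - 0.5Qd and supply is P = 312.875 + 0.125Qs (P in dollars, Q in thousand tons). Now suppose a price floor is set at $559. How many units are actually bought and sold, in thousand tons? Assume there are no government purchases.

179

Rearranging demand gives Qd = 1297 - 2P; rearranging supply gives Qs = 8P - 2503. Setting quantity demanded equal to quantity supplied, 1297 - 2P = 8P - 2503, gives P* = 380 and Q* = 537.
The floor of 559 is above the equilibrium price 380, so it binds.
At P = 559: Qd = 1297 - 2·559 = 179 and Qs = 8·559 - 2503 = 1969.
The quantity actually transacted is the short side, demand: 179.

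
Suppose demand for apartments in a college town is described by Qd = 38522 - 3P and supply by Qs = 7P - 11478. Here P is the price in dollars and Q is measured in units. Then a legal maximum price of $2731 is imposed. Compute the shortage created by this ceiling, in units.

In a free market, 38522 - 3P = 7P - 11478 gives the equilibrium P* = 5000, Q* = 23522.
The ceiling of 2731 is below the equilibrium price 5000, so it binds.
At P = 2731: Qd = 38522 - 3·2731 = 30329 and Qs = 7·2731 - 11478 = 7639.
Shortage = Qd - Qs = 30329 - 7639 = 22690.

22690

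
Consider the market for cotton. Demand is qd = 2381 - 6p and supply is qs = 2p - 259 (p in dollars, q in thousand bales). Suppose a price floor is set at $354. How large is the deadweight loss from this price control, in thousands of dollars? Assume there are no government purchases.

6912

Without the control the market clears where 2381 - 6p = 2p - 259, i.e. p* = 330 and q* = 401.
The floor of 354 is above the equilibrium price 330, so it binds.
At p = 354: qd = 2381 - 6·354 = 257 and qs = 2·354 - 259 = 449.
Quantity traded falls to 257. At q = 257 the demand price is (2381 - 257)/6 = 354 and the supply price is (259 + 257)/2 = 258.
Deadweight loss = ½ · (354 - 258) · (401 - 257) = ½ · 96 · 144 = 6912.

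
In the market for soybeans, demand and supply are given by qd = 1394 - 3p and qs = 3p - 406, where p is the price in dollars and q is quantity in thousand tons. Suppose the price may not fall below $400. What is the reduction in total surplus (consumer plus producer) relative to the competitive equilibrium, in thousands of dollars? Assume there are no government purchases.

In a free market, 1394 - 3p = 3p - 406 gives the equilibrium p* = 300, q* = 494.
The floor of 400 is above the equilibrium price 300, so it binds.
At p = 400: qd = 1394 - 3·400 = 194 and qs = 3·400 - 406 = 794.
Quantity traded falls to 194. At q = 194 the demand price is (1394 - 194)/3 = 400 and the supply price is (406 + 194)/3 = 200.
Deadweight loss = ½ · (400 - 200) · (494 - 194) = ½ · 200 · 300 = 30000.

30000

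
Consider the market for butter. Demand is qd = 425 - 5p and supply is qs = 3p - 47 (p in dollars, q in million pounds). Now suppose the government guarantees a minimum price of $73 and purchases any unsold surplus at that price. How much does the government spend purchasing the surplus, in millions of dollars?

8176

In a free market, 425 - 5p = 3p - 47 gives the equilibrium p* = 59, q* = 130.
Because the floor (73) lies above the market-clearing price, it is binding.
At p = 73: qd = 425 - 5·73 = 60 and qs = 3·73 - 47 = 172.
Surplus = qs - qd = 112.
Government expenditure = surplus × support price = 112 × 73 = 8176.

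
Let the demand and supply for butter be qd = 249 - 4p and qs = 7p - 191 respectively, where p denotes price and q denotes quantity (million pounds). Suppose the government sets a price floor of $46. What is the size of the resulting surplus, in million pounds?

Setting quantity demanded equal to quantity supplied, 249 - 4p = 7p - 191, gives p* = 40 and q* = 89.
Since 46 > 40, the floor is binding.
At p = 46: qd = 249 - 4·46 = 65 and qs = 7·46 - 191 = 131.
Surplus = qs - qd = 131 - 65 = 66.

66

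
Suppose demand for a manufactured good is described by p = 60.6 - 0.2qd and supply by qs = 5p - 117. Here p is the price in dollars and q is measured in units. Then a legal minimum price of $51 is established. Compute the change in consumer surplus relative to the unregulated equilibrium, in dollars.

Rearranging demand gives qd = 303 - 5p. Equilibrium: 303 - 5p = 5p - 117, so 420 = 10p and p* = 42, q* = 93.
Since 51 > 42, the floor is binding.
At p = 51: qd = 303 - 5·51 = 48 and qs = 5·51 - 117 = 138.
Consumer surplus without the control is ½ · (60.6 - 42) · 93 = 864.9.
With the floor, consumers buy 48 units at 51, so CS = ½ · (60.6 - 51) · 48 = 230.4.
Change in consumer surplus = 230.4 - 864.9 = -634.5.

-634.5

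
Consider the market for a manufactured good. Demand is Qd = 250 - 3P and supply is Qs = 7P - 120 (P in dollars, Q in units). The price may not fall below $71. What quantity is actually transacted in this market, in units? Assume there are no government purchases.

37

In a free market, 250 - 3P = 7P - 120 gives the equilibrium P* = 37, Q* = 139.
The floor of 71 is above the equilibrium price 37, so it binds.
At P = 71: Qd = 250 - 3·71 = 37 and Qs = 7·71 - 120 = 377.
The quantity actually transacted is the short side, demand: 37.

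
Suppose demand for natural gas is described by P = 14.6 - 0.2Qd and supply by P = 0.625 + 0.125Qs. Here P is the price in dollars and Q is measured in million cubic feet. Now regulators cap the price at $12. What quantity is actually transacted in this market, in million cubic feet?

Rearranging demand gives Qd = 73 - 5P; rearranging supply gives Qs = 8P - 5. In a free market, 73 - 5P = 8P - 5 gives the equilibrium P* = 6, Q* = 43.
The ceiling of 12 is above the equilibrium price 6, so it is not binding; the market clears at P* = 6, Q* = 43.

43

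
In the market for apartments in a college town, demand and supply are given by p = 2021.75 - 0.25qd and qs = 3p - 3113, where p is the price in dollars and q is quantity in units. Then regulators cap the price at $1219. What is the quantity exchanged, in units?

544

Rearranging demand gives qd = 8087 - 4p. Without the control the market clears where 8087 - 4p = 3p - 3113, i.e. p* = 1600 and q* = 1687.
Since 1219 < 1600, the ceiling is binding.
At p = 1219: qd = 8087 - 4·1219 = 3211 and qs = 3·1219 - 3113 = 544.
The quantity actually transacted is the short side, supply: 544.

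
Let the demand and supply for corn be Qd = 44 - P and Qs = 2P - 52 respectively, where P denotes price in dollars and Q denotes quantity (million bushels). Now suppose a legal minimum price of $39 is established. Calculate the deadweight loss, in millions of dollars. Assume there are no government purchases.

36.75

In a free market, 44 - P = 2P - 52 gives the equilibrium P* = 32, Q* = 12.
Since 39 > 32, the floor is binding.
At P = 39: Qd = 44 - 39 = 5 and Qs = 2·39 - 52 = 26.
Quantity traded falls to 5. At Q = 5 the demand price is 44 - 5 = 39 and the supply price is (52 + 5)/2 = 28.5.
Deadweight loss = ½ · (39 - 28.5) · (12 - 5) = ½ · 10.5 · 7 = 36.75.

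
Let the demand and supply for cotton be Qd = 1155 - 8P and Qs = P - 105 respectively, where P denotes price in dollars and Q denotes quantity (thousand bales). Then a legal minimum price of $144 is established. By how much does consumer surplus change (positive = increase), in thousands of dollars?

-76

In a free market, 1155 - 8P = P - 105 gives the equilibrium P* = 140, Q* = 35.
Because the floor (144) lies above the market-clearing price, it is binding.
At P = 144: Qd = 1155 - 8·144 = 3 and Qs = 144 - 105 = 39.
Consumer surplus without the control is ½ · (144.375 - 140) · 35 = 76.5625.
With the floor, consumers buy 3 units at 144, so CS = ½ · (144.375 - 144) · 3 = 0.5625.
Change in consumer surplus = 0.5625 - 76.5625 = -76.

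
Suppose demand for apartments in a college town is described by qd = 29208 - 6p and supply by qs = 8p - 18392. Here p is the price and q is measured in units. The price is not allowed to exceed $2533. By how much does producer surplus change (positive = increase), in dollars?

-4629780

Setting quantity demanded equal to quantity supplied, 29208 - 6p = 8p - 18392, gives p* = 3400 and q* = 8808.
The ceiling of 2533 is below the equilibrium price 3400, so it binds.
At p = 2533: qd = 29208 - 6·2533 = 14010 and qs = 8·2533 - 18392 = 1872.
Producer surplus without the control is ½ · (3400 - 2299) · 8808 = 4848804.
With the ceiling, producers sell 1872 units at 2533, so PS = ½ · (2533 - 2299) · 1872 = 219024.
Change in producer surplus = 219024 - 4848804 = -4629780.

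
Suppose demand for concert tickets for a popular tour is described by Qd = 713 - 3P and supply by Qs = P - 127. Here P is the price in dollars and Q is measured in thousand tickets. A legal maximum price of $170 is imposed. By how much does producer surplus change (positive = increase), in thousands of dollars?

Equilibrium: 713 - 3P = P - 127, so 840 = 4P and P* = 210, Q* = 83.
Since 170 < 210, the ceiling is binding.
At P = 170: Qd = 713 - 3·170 = 203 and Qs = 170 - 127 = 43.
Producer surplus without the control is ½ · (210 - 127) · 83 = 3444.5.
With the ceiling, producers sell 43 units at 170, so PS = ½ · (170 - 127) · 43 = 924.5.
Change in producer surplus = 924.5 - 3444.5 = -2520.

-2520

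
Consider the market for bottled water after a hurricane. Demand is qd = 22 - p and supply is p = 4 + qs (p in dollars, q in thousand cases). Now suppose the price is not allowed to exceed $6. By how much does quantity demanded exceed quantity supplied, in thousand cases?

Rearranging supply gives qs = p - 4. Equilibrium: 22 - p = p - 4, so 26 = 2p and p* = 13, q* = 9.
Because the ceiling (6) lies below the market-clearing price, it is binding.
At p = 6: qd = 22 - 6 = 16 and qs = 6 - 4 = 2.
Shortage = qd - qs = 16 - 2 = 14.

14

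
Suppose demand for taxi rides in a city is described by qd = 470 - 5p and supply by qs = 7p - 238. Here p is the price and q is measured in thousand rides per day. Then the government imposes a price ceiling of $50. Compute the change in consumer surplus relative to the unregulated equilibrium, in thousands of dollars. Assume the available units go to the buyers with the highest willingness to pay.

Equilibrium: 470 - 5p = 7p - 238, so 708 = 12p and p* = 59, q* = 175.
Because the ceiling (50) lies below the market-clearing price, it is binding.
At p = 50: qd = 470 - 5·50 = 220 and qs = 7·50 - 238 = 112.
Consumer surplus without the control is ½ · (94 - 59) · 175 = 3062.5.
With the ceiling, 112 units are sold at 50 (assume they go to the highest-value buyers). The demand price at q = 112 is 71.6, so CS = ½ · [(94 - 50) + (71.6 - 50)] · 112 = 3673.6.
Change in consumer surplus = 3673.6 - 3062.5 = 611.1.

611.1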